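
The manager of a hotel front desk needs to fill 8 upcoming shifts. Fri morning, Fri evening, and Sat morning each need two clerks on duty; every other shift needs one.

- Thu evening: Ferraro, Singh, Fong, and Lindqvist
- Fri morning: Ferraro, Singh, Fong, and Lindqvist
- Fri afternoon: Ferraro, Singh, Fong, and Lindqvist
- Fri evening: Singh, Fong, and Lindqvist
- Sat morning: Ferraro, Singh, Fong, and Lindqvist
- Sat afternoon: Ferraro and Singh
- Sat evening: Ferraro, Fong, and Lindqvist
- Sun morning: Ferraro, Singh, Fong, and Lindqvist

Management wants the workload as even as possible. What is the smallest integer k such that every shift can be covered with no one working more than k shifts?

With 4 clerks and 11 worker-slots to fill, someone must work at least ⌈11/4⌉ = 3 shifts, so k ≥ 3.
k = 3 works: Thu evening→Ferraro, Fri morning→Fong+Lindqvist, Fri afternoon→Singh, Fri evening→Singh+Fong, Sat morning→Fong+Lindqvist, Sat afternoon→Ferraro, Sat evening→Ferraro, Sun morning→Singh.
Loads: Ferraro 3, Singh 3, Fong 3, Lindqvist 2 — all ≤ 3.

3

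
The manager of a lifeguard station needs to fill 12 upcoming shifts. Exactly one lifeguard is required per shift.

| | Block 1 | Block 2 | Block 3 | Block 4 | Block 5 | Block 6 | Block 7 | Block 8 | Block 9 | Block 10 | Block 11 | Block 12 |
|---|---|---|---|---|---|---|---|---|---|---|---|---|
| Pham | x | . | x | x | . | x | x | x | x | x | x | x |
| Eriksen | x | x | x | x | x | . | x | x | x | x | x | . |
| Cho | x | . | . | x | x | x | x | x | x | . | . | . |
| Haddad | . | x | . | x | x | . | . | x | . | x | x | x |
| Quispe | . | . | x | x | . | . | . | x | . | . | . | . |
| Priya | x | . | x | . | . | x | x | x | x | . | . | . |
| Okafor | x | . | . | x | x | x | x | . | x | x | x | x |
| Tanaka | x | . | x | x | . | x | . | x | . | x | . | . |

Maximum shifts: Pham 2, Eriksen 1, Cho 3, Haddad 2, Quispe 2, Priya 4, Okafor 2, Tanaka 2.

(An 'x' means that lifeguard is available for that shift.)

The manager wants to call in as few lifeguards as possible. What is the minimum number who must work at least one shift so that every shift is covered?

12 slots to fill and no one can take more than 4, so at least ⌈12/4⌉ = 3 lifeguards are needed.
Any 4 lifeguards together have capacity at most 4+3+2+2 = 11 < 12 slots, so 4 can never suffice.
Pham, Eriksen, Cho, Haddad, and Priya alone can cover everything: Block 1→Priya, Block 2→Eriksen, Block 3→Pham, Block 4→Cho, Block 5→Cho, Block 6→Cho, Block 7→Priya, Block 8→Priya, Block 9→Priya, Block 10→Haddad, Block 11→Haddad, Block 12→Pham.

5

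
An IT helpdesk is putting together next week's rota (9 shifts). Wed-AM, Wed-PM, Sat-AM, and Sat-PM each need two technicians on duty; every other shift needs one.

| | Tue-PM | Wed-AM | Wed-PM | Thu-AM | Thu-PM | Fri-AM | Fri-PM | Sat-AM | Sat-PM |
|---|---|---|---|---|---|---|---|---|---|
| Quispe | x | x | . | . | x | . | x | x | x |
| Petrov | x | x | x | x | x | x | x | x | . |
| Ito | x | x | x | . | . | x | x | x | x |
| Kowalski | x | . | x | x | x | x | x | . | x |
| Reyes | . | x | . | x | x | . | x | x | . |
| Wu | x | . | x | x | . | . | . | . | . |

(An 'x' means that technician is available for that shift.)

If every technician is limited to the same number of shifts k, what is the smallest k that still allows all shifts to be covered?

3

With 6 technicians and 13 worker-slots to fill, someone must work at least ⌈13/6⌉ = 3 shifts, so k ≥ 3.
k = 3 works: Tue-PM→Quispe, Wed-AM→Ito+Reyes, Wed-PM→Kowalski+Wu, Thu-AM→Petrov, Thu-PM→Quispe, Fri-AM→Petrov, Fri-PM→Petrov, Sat-AM→Ito+Reyes, Sat-PM→Quispe+Ito.
Loads: Quispe 3, Petrov 3, Ito 3, Kowalski 1, Reyes 2, Wu 1 — all ≤ 3.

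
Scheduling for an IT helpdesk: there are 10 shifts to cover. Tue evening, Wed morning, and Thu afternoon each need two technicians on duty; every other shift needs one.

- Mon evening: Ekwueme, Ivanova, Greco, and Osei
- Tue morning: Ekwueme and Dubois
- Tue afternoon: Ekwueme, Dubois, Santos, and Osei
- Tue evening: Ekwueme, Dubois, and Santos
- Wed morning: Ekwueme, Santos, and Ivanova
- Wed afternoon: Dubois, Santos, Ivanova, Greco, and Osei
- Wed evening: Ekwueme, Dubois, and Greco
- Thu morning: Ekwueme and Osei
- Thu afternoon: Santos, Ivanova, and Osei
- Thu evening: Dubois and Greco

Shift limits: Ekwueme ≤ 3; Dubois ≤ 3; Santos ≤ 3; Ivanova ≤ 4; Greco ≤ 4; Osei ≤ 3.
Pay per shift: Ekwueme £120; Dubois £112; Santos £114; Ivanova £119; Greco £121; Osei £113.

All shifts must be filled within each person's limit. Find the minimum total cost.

£1494

Picking the cheapest available technician for each shift independently would cost £1472, but that ignores the shift limits.
An optimal schedule: Mon evening→Ivanova, Tue morning→Dubois, Tue afternoon→Osei, Tue evening→Dubois+Santos, Wed morning→Santos+Ivanova, Wed afternoon→Ivanova, Wed evening→Ekwueme, Thu morning→Osei, Thu afternoon→Osei+Santos, Thu evening→Dubois.
Total: 119 + 112 + 113 + 112 + 114 + 114 + 119 + 119 + 120 + 113 + 113 + 114 + 112 = £1494.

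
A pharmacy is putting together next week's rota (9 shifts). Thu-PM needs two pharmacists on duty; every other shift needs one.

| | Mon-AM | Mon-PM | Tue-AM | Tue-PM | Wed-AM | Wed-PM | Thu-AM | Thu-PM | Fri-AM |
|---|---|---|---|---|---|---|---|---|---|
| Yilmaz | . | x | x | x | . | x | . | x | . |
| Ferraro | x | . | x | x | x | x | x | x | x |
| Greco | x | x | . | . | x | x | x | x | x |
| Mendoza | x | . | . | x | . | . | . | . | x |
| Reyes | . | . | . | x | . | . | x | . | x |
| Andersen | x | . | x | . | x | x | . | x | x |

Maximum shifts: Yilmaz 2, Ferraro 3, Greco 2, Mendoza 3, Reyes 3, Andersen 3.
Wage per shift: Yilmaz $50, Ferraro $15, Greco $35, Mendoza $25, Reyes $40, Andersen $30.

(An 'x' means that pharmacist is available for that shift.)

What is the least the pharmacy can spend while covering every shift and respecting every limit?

Picking the cheapest available pharmacist for each shift independently would cost $185, but that ignores the shift limits.
An optimal schedule: Mon-AM→Mendoza, Mon-PM→Greco, Tue-AM→Ferraro, Tue-PM→Mendoza, Wed-AM→Andersen, Wed-PM→Andersen, Thu-AM→Ferraro, Thu-PM→Ferraro+Andersen, Fri-AM→Mendoza.
Total: 25 + 35 + 15 + 25 + 30 + 30 + 15 + 15 + 30 + 25 = $245.

$245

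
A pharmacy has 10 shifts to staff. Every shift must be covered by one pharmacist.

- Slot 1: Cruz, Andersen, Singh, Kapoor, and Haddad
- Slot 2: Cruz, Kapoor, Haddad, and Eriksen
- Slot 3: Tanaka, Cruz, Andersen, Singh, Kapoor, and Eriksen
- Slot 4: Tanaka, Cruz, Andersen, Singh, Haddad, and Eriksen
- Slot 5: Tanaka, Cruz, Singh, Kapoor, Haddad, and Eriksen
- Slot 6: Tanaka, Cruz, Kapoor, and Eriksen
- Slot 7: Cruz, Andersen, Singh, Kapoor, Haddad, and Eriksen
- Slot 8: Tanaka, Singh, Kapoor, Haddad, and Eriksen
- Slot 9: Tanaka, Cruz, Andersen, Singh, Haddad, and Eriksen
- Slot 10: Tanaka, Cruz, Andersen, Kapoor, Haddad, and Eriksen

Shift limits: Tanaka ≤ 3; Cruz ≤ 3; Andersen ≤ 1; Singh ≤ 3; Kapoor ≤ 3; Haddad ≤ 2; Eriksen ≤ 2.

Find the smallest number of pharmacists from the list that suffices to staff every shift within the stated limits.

10 slots to fill and no one can take more than 3, so at least ⌈10/3⌉ = 4 pharmacists are needed.
Tanaka, Cruz, Andersen, and Singh alone can cover everything: Slot 1→Cruz, Slot 2→Cruz, Slot 3→Singh, Slot 4→Singh, Slot 5→Tanaka, Slot 6→Tanaka, Slot 7→Cruz, Slot 8→Tanaka, Slot 9→Singh, Slot 10→Andersen.

4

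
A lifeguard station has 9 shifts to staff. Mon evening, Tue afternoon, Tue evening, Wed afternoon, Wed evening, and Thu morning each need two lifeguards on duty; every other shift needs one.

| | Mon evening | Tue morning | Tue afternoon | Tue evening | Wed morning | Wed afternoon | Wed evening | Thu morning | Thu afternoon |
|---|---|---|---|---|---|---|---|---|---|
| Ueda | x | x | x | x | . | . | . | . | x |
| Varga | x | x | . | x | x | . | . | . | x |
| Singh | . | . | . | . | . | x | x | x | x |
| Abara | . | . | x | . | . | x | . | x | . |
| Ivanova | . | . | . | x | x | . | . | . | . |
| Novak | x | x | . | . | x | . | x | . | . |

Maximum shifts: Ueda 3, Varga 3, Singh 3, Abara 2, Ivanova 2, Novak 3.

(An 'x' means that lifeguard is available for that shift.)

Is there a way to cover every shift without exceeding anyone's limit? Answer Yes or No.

No

Total capacity is 16 and 15 slots are needed, so capacity alone doesn't rule it out.
Shifts {Tue afternoon, Wed afternoon, Thu morning} need 6 worker-slots in total, but the lifeguards available for any of those shifts (Ueda, Singh, and Abara) can supply at most 5 among them. So no valid schedule exists.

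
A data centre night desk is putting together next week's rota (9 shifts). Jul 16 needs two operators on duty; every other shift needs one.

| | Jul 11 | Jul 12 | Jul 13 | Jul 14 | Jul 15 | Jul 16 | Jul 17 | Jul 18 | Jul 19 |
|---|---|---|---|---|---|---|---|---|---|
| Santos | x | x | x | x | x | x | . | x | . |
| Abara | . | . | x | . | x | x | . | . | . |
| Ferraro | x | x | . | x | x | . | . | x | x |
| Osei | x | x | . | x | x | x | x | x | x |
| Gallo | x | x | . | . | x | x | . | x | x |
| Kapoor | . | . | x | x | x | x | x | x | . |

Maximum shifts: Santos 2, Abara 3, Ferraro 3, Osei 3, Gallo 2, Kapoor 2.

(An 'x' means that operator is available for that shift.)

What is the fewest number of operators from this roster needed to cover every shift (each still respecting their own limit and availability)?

4

10 slots to fill and no one can take more than 3, so at least ⌈10/3⌉ = 4 operators are needed.
Santos, Abara, Ferraro, and Osei alone can cover everything: Jul 11→Santos, Jul 12→Ferraro, Jul 13→Santos, Jul 14→Ferraro, Jul 15→Abara, Jul 16→Abara+Osei, Jul 17→Osei, Jul 18→Osei, Jul 19→Ferraro.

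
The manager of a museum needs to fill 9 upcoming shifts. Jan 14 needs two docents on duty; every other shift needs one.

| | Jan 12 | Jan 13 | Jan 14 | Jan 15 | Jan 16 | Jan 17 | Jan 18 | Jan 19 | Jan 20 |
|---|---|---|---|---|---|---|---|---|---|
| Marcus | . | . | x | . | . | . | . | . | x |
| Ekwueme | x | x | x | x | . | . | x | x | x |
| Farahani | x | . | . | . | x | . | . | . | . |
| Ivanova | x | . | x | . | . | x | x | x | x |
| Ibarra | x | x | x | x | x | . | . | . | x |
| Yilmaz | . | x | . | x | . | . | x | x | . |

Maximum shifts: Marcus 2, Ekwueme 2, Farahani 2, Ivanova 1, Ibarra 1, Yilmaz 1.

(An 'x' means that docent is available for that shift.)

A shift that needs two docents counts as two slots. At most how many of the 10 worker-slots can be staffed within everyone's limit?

Total capacity across all docents is 2+2+2+1+1+1 = 9, and 10 slots are needed, so at most 9 can be filled.
An assignment achieving 9: Jan 12→Farahani, Jan 13→Ekwueme, Jan 14→Marcus+Ibarra, Jan 15→Ekwueme, Jan 16→Farahani, Jan 17→Ivanova, Jan 18→Yilmaz, Jan 20→Marcus.
Loads: Marcus 2/2, Ekwueme 2/2, Farahani 2/2, Ivanova 1/1, Ibarra 1/1, Yilmaz 1/1.

9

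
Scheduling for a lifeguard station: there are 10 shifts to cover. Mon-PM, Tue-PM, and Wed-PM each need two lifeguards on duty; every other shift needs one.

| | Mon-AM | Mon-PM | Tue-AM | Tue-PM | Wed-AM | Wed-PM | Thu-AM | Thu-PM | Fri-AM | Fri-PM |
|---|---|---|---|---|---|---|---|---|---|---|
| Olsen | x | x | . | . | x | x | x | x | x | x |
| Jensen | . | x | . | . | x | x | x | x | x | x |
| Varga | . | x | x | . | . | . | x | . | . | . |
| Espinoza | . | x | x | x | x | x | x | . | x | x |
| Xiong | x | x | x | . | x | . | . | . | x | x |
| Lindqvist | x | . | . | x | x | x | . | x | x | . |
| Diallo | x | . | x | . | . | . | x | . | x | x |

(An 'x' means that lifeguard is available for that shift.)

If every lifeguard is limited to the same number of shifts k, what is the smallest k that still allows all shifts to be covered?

With 7 lifeguards and 13 worker-slots to fill, someone must work at least ⌈13/7⌉ = 2 shifts, so k ≥ 2.
k = 2 works: Mon-AM→Olsen, Mon-PM→Varga+Xiong, Tue-AM→Varga, Tue-PM→Espinoza+Lindqvist, Wed-AM→Jensen, Wed-PM→Espinoza+Lindqvist, Thu-AM→Jensen, Thu-PM→Olsen, Fri-AM→Diallo, Fri-PM→Xiong.
Loads: Olsen 2, Jensen 2, Varga 2, Espinoza 2, Xiong 2, Lindqvist 2, Diallo 1 — all ≤ 2.

2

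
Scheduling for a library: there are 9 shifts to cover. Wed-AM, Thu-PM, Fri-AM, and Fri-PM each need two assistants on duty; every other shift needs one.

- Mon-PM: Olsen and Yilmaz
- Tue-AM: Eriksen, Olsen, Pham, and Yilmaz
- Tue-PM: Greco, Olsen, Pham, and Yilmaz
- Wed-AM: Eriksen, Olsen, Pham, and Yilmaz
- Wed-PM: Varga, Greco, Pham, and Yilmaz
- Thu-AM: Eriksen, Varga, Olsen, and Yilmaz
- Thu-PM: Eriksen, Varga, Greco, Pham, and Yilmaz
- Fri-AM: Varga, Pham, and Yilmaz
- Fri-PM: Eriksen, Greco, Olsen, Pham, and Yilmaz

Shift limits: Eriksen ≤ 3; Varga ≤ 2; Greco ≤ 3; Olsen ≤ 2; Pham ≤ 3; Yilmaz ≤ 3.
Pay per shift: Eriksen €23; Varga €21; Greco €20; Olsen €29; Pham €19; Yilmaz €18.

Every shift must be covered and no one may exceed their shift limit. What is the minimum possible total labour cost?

Picking the cheapest available assistant for each shift independently would cost €238, but that ignores the shift limits.
An optimal schedule: Mon-PM→Yilmaz, Tue-AM→Yilmaz, Tue-PM→Pham, Wed-AM→Pham+Eriksen, Wed-PM→Greco, Thu-AM→Varga, Thu-PM→Greco+Varga, Fri-AM→Yilmaz+Pham, Fri-PM→Greco+Eriksen.
Total: 18 + 18 + 19 + 19 + 23 + 20 + 21 + 20 + 21 + 18 + 19 + 20 + 23 = €259.

€259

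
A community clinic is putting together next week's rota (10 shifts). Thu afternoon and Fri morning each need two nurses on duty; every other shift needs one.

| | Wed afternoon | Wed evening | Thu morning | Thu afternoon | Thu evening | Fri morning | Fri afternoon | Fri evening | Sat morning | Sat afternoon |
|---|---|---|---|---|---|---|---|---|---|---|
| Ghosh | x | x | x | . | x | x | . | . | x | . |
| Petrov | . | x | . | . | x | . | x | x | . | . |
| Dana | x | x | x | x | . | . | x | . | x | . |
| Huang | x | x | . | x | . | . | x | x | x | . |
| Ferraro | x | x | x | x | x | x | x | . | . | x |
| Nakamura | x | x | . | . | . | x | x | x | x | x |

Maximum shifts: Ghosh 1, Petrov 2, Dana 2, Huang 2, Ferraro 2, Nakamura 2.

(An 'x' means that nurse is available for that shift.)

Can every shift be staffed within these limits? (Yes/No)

No

Total capacity is 1+2+2+2+2+2 = 11 but 12 worker-slots are needed — infeasible.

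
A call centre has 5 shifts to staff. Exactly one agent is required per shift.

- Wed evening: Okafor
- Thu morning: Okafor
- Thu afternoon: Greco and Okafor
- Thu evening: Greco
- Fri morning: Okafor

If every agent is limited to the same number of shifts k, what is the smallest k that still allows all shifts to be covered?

With 2 agents and 5 worker-slots to fill, someone must work at least ⌈5/2⌉ = 3 shifts, so k ≥ 3.
k = 3 works: Wed evening→Okafor, Thu morning→Okafor, Thu afternoon→Greco, Thu evening→Greco, Fri morning→Okafor.
Loads: Greco 2, Okafor 3 — all ≤ 3.

3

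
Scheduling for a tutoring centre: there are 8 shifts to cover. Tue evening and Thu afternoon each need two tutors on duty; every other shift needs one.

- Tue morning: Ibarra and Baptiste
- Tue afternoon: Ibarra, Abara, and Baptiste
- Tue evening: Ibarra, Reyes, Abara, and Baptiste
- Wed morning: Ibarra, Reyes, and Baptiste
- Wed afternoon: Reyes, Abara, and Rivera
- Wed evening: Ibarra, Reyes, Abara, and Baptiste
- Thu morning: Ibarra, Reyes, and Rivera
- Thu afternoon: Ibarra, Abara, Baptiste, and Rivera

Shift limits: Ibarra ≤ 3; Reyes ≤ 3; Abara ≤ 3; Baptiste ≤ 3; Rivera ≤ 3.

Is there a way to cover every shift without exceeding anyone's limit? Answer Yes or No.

Yes

One valid schedule: Tue morning→Ibarra, Tue afternoon→Ibarra, Tue evening→Abara+Baptiste, Wed morning→Ibarra, Wed afternoon→Reyes, Wed evening→Reyes, Thu morning→Reyes, Thu afternoon→Abara+Baptiste.
Loads: Ibarra 3/3, Reyes 3/3, Abara 2/3, Baptiste 2/3, Rivera 0/3 — all within limits.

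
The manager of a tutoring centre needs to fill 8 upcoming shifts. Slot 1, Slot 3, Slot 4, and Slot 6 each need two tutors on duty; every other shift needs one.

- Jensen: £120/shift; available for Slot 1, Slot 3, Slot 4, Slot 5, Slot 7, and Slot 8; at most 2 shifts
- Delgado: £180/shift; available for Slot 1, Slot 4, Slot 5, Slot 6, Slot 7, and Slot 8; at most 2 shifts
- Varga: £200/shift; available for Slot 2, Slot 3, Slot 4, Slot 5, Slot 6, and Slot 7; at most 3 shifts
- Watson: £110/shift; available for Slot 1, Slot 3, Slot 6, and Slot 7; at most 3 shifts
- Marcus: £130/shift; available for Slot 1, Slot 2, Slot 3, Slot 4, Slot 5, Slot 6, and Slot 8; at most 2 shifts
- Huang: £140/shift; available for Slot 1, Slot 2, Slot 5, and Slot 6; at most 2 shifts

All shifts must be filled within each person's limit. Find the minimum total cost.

£1670

Picking the cheapest available tutor for each shift independently would cost £1430, but that ignores the shift limits.
An optimal schedule: Slot 1→Watson+Huang, Slot 2→Marcus, Slot 3→Watson+Marcus, Slot 4→Delgado+Varga, Slot 5→Jensen, Slot 6→Huang+Delgado, Slot 7→Watson, Slot 8→Jensen.
Total: 110 + 140 + 130 + 110 + 130 + 180 + 200 + 120 + 140 + 180 + 110 + 120 = £1670.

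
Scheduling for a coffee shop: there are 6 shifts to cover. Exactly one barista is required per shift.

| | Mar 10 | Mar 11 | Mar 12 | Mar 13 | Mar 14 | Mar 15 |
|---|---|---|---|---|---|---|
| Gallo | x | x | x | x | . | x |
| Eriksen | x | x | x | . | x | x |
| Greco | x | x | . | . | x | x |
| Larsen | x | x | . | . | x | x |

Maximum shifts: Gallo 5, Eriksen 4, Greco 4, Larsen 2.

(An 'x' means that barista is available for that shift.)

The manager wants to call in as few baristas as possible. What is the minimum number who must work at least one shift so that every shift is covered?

2

6 slots to fill and no one can take more than 5, so at least ⌈6/5⌉ = 2 baristas are needed.
Gallo and Eriksen alone can cover everything: Mar 10→Gallo, Mar 11→Gallo, Mar 12→Gallo, Mar 13→Gallo, Mar 14→Eriksen, Mar 15→Gallo.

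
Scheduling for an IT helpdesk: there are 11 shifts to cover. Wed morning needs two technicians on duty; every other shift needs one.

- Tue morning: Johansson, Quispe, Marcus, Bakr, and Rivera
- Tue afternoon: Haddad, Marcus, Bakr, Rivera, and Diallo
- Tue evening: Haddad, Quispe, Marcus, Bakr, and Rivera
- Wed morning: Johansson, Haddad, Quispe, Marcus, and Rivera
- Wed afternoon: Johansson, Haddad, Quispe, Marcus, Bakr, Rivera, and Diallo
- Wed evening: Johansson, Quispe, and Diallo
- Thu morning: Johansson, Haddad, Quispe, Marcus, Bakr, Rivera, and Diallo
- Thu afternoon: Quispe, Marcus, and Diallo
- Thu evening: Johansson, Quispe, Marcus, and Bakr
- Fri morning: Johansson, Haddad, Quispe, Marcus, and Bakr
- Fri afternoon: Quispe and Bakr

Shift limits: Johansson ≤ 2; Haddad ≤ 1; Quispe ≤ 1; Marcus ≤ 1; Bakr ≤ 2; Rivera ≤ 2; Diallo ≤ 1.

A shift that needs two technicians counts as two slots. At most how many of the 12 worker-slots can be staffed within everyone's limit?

10

Total capacity across all technicians is 2+1+1+1+2+2+1 = 10, and 12 slots are needed, so at most 10 can be filled.
An assignment achieving 10: Tue morning→Bakr, Tue afternoon→Haddad, Tue evening→Bakr, Wed morning→Rivera, Wed afternoon→Rivera, Wed evening→Johansson, Thu morning→Diallo, Thu afternoon→Marcus, Thu evening→Johansson, Fri afternoon→Quispe.
Loads: Johansson 2/2, Haddad 1/1, Quispe 1/1, Marcus 1/1, Bakr 2/2, Rivera 2/2, Diallo 1/1.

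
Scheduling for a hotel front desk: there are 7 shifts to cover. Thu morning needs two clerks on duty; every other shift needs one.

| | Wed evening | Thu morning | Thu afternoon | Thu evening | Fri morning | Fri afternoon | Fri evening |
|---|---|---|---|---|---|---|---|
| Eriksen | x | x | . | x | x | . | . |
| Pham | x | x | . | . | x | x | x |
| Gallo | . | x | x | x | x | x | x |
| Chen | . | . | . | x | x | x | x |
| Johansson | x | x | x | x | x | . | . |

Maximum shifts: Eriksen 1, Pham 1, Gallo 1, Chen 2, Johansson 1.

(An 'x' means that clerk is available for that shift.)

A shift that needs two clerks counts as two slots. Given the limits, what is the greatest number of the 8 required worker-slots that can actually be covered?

Total capacity across all clerks is 1+1+1+2+1 = 6, and 8 slots are needed, so at most 6 can be filled.
An assignment achieving 6: Wed evening→Eriksen, Thu morning→Johansson, Thu afternoon→Gallo, Thu evening→Chen, Fri afternoon→Pham, Fri evening→Chen.
Loads: Eriksen 1/1, Pham 1/1, Gallo 1/1, Chen 2/2, Johansson 1/1.

6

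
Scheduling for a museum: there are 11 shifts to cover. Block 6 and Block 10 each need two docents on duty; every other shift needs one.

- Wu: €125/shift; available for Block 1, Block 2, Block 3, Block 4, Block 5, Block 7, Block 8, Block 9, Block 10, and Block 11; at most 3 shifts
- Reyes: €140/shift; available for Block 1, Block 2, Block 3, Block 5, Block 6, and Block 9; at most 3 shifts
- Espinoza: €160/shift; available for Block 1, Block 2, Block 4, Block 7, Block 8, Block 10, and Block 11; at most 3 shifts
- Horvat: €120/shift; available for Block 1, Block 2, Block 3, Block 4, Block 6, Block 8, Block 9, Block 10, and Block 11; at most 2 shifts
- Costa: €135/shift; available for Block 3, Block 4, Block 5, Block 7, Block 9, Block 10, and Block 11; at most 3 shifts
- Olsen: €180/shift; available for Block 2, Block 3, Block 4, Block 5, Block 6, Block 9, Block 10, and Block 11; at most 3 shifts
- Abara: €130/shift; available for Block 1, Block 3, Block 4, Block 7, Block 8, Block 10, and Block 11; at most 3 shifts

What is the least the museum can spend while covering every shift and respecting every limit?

Picking the cheapest available docent for each shift independently would cost €1595, but that ignores the shift limits.
An optimal schedule: Block 1→Wu, Block 2→Reyes, Block 3→Abara, Block 4→Abara, Block 5→Wu, Block 6→Horvat+Reyes, Block 7→Wu, Block 8→Horvat, Block 9→Costa, Block 10→Abara+Costa, Block 11→Costa.
Total: 125 + 140 + 130 + 130 + 125 + 120 + 140 + 125 + 120 + 135 + 130 + 135 + 135 = €1690.

€1690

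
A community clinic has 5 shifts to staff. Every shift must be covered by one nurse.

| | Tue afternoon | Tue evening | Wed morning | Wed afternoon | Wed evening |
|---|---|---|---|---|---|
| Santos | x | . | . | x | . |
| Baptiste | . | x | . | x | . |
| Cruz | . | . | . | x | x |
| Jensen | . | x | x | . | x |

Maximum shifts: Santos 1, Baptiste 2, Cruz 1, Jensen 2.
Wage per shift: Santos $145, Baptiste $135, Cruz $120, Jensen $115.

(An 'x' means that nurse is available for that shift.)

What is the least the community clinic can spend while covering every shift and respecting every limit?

$630

Tue afternoon can only be covered by Santos, so that assignment is forced.
Wed morning can only be covered by Jensen, so that assignment is forced.
Picking the cheapest available nurse for each shift independently would cost $610, but that ignores the shift limits.
An optimal schedule: Tue afternoon→Santos, Tue evening→Jensen, Wed morning→Jensen, Wed afternoon→Baptiste, Wed evening→Cruz.
Total: 145 + 115 + 115 + 135 + 120 = $630.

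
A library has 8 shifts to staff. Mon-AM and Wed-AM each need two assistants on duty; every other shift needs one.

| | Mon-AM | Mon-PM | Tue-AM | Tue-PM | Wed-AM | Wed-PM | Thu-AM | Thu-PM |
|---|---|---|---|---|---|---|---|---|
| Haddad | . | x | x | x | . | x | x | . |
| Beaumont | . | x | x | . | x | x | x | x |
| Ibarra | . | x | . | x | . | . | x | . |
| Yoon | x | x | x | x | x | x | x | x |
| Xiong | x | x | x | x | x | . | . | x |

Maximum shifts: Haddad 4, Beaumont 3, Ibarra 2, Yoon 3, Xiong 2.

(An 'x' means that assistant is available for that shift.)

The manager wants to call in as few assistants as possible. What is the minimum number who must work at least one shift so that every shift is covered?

10 slots to fill and no one can take more than 4, so at least ⌈10/4⌉ = 3 assistants are needed.
No set of 3 assistants can cover every shift (each such set leaves at least one shift with no one available or exceeds a cap).
Haddad, Beaumont, Yoon, and Xiong alone can cover everything: Mon-AM→Yoon+Xiong, Mon-PM→Haddad, Tue-AM→Beaumont, Tue-PM→Haddad, Wed-AM→Beaumont+Yoon, Wed-PM→Haddad, Thu-AM→Haddad, Thu-PM→Beaumont.

4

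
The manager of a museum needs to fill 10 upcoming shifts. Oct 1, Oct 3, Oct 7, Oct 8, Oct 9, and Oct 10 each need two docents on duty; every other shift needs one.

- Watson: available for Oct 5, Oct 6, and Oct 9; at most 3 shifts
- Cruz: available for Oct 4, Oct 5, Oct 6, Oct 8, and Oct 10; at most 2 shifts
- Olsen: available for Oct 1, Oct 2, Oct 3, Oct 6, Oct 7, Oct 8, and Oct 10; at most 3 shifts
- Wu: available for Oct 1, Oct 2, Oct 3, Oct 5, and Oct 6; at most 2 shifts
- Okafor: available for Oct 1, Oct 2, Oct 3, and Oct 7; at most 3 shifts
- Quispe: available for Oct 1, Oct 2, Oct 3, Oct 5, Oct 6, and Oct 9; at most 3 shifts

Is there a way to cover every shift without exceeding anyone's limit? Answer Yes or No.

Total capacity is 16 and 16 slots are needed, so capacity alone doesn't rule it out.
Shifts {Oct 4, Oct 8, Oct 10} need 5 worker-slots in total, but the docents available for any of those shifts (Cruz and Olsen) can supply at most 4 among them. So no valid schedule exists.

No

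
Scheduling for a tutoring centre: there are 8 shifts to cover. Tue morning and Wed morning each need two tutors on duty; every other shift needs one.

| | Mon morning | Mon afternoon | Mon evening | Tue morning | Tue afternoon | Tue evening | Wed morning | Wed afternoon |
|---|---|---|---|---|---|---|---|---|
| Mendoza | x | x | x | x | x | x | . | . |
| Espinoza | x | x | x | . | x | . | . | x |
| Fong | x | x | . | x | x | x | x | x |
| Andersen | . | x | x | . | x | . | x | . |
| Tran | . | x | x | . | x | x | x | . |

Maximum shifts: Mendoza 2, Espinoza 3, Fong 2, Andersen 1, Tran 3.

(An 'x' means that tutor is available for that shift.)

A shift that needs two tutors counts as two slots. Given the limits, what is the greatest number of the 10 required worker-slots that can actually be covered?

10

Total capacity across all tutors is 2+3+2+1+3 = 11, and 10 slots are needed, so at most 10 can be filled.
An assignment achieving 10: Mon morning→Mendoza, Mon afternoon→Espinoza, Mon evening→Espinoza, Tue morning→Mendoza+Fong, Tue afternoon→Tran, Tue evening→Fong, Wed morning→Andersen+Tran, Wed afternoon→Espinoza.
Loads: Mendoza 2/2, Espinoza 3/3, Fong 2/2, Andersen 1/1, Tran 2/3.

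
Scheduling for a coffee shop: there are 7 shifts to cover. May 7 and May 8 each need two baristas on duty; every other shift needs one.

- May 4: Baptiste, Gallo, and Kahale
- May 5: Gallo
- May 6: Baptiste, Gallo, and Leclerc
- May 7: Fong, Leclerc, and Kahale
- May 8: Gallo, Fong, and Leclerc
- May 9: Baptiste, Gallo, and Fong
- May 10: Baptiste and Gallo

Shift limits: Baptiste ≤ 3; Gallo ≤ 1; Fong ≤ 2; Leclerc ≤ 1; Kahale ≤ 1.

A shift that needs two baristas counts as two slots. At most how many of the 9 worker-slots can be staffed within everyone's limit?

8

Total capacity across all baristas is 3+1+2+1+1 = 8, and 9 slots are needed, so at most 8 can be filled.
An assignment achieving 8: May 4→Baptiste, May 5→Gallo, May 6→Baptiste, May 7→Fong+Kahale, May 8→Fong+Leclerc, May 10→Baptiste.
Loads: Baptiste 3/3, Gallo 1/1, Fong 2/2, Leclerc 1/1, Kahale 1/1.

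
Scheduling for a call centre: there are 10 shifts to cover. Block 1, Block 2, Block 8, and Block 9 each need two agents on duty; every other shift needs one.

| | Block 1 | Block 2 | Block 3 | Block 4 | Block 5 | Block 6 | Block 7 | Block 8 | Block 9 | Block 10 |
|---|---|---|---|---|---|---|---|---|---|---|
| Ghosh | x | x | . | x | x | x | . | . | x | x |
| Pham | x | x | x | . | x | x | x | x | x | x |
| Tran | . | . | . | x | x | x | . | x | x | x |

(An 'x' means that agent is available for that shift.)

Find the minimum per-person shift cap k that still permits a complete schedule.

With 3 agents and 14 worker-slots to fill, someone must work at least ⌈14/3⌉ = 5 shifts, so k ≥ 5.
k = 5 works: Block 1→Ghosh+Pham, Block 2→Ghosh+Pham, Block 3→Pham, Block 4→Ghosh, Block 5→Ghosh, Block 6→Tran, Block 7→Pham, Block 8→Pham+Tran, Block 9→Ghosh+Tran, Block 10→Tran.
Loads: Ghosh 5, Pham 5, Tran 4 — all ≤ 5.

5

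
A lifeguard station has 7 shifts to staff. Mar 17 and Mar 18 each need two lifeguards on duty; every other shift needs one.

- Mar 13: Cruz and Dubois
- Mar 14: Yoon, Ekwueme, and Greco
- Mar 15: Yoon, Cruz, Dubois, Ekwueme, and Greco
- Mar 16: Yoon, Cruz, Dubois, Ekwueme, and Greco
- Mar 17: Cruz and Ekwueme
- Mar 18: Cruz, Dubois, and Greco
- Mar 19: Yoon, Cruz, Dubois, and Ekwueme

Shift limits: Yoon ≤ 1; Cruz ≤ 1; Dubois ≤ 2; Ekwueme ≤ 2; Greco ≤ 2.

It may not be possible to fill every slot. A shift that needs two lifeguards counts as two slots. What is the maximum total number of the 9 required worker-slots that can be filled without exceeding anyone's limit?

8

Total capacity across all lifeguards is 1+1+2+2+2 = 8, and 9 slots are needed, so at most 8 can be filled.
An assignment achieving 8: Mar 13→Cruz, Mar 14→Yoon, Mar 15→Ekwueme, Mar 16→Greco, Mar 17→Ekwueme, Mar 18→Dubois+Greco, Mar 19→Dubois.
Loads: Yoon 1/1, Cruz 1/1, Dubois 2/2, Ekwueme 2/2, Greco 2/2.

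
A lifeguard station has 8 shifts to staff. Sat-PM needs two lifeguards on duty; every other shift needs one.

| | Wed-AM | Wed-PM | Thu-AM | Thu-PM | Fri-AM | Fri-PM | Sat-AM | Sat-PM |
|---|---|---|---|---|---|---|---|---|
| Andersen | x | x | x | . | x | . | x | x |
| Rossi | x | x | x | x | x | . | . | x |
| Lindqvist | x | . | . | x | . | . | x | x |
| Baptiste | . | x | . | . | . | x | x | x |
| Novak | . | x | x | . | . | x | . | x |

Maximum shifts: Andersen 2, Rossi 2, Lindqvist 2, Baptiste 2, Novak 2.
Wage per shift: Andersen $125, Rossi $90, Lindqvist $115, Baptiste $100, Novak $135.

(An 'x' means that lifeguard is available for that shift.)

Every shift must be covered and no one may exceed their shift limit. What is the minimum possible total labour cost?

Picking the cheapest available lifeguard for each shift independently would cost $840, but that ignores the shift limits.
An optimal schedule: Wed-AM→Andersen, Wed-PM→Baptiste, Thu-AM→Rossi, Thu-PM→Rossi, Fri-AM→Andersen, Fri-PM→Baptiste, Sat-AM→Lindqvist, Sat-PM→Lindqvist+Novak.
Total: 125 + 100 + 90 + 90 + 125 + 100 + 115 + 115 + 135 = $995.

$995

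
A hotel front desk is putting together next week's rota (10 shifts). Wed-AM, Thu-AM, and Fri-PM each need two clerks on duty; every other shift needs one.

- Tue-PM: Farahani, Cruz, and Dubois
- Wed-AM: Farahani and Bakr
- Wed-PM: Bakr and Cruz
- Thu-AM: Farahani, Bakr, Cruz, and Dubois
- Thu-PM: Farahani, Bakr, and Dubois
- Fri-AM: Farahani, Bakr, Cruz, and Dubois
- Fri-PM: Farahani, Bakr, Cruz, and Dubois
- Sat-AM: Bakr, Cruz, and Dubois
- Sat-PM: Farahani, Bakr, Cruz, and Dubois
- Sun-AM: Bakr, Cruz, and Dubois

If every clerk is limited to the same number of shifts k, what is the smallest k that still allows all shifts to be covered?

4

With 4 clerks and 13 worker-slots to fill, someone must work at least ⌈13/4⌉ = 4 shifts, so k ≥ 4.
k = 4 works: Tue-PM→Farahani, Wed-AM→Farahani+Bakr, Wed-PM→Bakr, Thu-AM→Cruz+Dubois, Thu-PM→Farahani, Fri-AM→Farahani, Fri-PM→Cruz+Dubois, Sat-AM→Bakr, Sat-PM→Cruz, Sun-AM→Bakr.
Loads: Farahani 4, Bakr 4, Cruz 3, Dubois 2 — all ≤ 4.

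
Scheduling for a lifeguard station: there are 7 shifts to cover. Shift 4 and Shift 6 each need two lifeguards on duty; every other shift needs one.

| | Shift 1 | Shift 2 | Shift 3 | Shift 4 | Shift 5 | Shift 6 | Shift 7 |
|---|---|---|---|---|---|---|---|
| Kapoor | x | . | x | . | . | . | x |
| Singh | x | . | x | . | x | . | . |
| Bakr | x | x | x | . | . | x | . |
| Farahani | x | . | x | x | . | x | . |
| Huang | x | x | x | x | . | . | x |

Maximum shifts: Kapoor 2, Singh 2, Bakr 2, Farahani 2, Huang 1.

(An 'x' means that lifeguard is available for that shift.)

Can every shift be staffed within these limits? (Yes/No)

Shift 4 can only be covered by Farahani and Huang, so that assignment is forced.
Shift 5 can only be covered by Singh, so that assignment is forced.
Shift 6 can only be covered by Bakr and Farahani, so that assignment is forced.
One valid schedule: Shift 1→Kapoor, Shift 2→Bakr, Shift 3→Singh, Shift 4→Farahani+Huang, Shift 5→Singh, Shift 6→Bakr+Farahani, Shift 7→Kapoor.
Loads: Kapoor 2/2, Singh 2/2, Bakr 2/2, Farahani 2/2, Huang 1/1 — all within limits.

Yes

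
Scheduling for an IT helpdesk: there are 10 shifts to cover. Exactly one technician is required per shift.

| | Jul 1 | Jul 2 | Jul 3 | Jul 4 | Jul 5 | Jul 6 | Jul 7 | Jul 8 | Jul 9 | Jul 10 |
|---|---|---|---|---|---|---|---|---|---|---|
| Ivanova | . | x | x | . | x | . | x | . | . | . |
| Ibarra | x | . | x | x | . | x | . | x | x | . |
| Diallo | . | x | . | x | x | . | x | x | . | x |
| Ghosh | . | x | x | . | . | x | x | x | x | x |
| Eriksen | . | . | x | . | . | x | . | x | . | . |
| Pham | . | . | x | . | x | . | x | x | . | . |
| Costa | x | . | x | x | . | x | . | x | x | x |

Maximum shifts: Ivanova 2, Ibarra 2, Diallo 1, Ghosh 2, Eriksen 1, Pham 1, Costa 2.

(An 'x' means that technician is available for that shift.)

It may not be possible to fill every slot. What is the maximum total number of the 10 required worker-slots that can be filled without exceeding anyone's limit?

10

Total capacity across all technicians is 2+2+1+2+1+1+2 = 11, and 10 slots are needed, so at most 10 can be filled.
An assignment achieving 10: Jul 1→Ibarra, Jul 2→Ivanova, Jul 3→Eriksen, Jul 4→Ibarra, Jul 5→Ivanova, Jul 6→Ghosh, Jul 7→Pham, Jul 8→Costa, Jul 9→Ghosh, Jul 10→Diallo.
Loads: Ivanova 2/2, Ibarra 2/2, Diallo 1/1, Ghosh 2/2, Eriksen 1/1, Pham 1/1, Costa 1/2.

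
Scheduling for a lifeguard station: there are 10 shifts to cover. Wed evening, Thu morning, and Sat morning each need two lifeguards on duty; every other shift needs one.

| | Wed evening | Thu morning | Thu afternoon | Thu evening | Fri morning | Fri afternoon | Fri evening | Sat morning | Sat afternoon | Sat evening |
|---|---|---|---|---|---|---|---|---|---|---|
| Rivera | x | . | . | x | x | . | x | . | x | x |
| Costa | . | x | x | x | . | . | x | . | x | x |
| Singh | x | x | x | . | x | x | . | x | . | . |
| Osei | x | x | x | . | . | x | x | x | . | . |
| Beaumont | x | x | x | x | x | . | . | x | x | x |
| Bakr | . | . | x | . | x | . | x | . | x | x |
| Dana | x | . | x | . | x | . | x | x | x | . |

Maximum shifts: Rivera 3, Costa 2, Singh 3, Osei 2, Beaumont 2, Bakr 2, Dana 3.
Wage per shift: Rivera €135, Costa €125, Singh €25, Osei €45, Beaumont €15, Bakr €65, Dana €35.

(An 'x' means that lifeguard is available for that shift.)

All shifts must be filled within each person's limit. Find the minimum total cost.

€555

Picking the cheapest available lifeguard for each shift independently would cost €255, but that ignores the shift limits.
An optimal schedule: Wed evening→Dana+Osei, Thu morning→Singh+Costa, Thu afternoon→Bakr, Thu evening→Beaumont, Fri morning→Singh, Fri afternoon→Singh, Fri evening→Dana, Sat morning→Dana+Osei, Sat afternoon→Bakr, Sat evening→Beaumont.
Total: 35 + 45 + 25 + 125 + 65 + 15 + 25 + 25 + 35 + 35 + 45 + 65 + 15 = €555.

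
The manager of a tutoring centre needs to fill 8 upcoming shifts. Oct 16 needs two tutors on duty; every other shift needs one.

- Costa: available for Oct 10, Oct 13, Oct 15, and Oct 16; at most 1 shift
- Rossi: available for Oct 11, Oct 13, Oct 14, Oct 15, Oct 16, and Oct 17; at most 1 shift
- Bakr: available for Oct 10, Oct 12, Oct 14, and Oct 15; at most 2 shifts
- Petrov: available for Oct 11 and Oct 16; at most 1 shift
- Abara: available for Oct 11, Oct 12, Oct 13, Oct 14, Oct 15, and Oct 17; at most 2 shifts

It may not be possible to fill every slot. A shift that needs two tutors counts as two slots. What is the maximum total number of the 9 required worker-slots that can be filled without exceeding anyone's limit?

Total capacity across all tutors is 1+1+2+1+2 = 7, and 9 slots are needed, so at most 7 can be filled.
An assignment achieving 7: Oct 10→Costa, Oct 11→Petrov, Oct 12→Bakr, Oct 13→Abara, Oct 14→Bakr, Oct 15→Abara, Oct 17→Rossi.
Loads: Costa 1/1, Rossi 1/1, Bakr 2/2, Petrov 1/1, Abara 2/2.

7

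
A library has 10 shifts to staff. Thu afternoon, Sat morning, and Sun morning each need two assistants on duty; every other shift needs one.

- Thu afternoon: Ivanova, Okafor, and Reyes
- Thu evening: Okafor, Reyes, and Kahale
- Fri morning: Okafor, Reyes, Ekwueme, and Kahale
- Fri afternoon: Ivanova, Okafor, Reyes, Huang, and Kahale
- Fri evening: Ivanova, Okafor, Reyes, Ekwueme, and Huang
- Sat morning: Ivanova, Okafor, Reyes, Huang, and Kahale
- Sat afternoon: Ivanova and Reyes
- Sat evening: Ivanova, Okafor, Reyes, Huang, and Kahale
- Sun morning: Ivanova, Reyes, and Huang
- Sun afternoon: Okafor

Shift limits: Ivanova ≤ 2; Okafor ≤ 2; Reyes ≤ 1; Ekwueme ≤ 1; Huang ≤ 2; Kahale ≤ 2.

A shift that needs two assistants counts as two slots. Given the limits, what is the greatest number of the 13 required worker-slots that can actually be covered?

Total capacity across all assistants is 2+2+1+1+2+2 = 10, and 13 slots are needed, so at most 10 can be filled.
An assignment achieving 10: Thu afternoon→Ivanova+Okafor, Thu evening→Reyes, Fri morning→Ekwueme, Fri afternoon→Huang, Sat morning→Kahale, Sat afternoon→Ivanova, Sat evening→Kahale, Sun morning→Huang, Sun afternoon→Okafor.
Loads: Ivanova 2/2, Okafor 2/2, Reyes 1/1, Ekwueme 1/1, Huang 2/2, Kahale 2/2.

10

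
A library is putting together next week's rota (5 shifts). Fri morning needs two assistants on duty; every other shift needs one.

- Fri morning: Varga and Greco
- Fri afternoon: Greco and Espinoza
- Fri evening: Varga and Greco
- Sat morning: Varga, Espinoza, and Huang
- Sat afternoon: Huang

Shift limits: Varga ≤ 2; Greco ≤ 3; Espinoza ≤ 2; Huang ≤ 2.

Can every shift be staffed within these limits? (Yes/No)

Yes

Fri morning can only be covered by Varga and Greco, so that assignment is forced.
Sat afternoon can only be covered by Huang, so that assignment is forced.
One valid schedule: Fri morning→Varga+Greco, Fri afternoon→Greco, Fri evening→Varga, Sat morning→Espinoza, Sat afternoon→Huang.
Loads: Varga 2/2, Greco 2/3, Espinoza 1/2, Huang 1/2 — all within limits.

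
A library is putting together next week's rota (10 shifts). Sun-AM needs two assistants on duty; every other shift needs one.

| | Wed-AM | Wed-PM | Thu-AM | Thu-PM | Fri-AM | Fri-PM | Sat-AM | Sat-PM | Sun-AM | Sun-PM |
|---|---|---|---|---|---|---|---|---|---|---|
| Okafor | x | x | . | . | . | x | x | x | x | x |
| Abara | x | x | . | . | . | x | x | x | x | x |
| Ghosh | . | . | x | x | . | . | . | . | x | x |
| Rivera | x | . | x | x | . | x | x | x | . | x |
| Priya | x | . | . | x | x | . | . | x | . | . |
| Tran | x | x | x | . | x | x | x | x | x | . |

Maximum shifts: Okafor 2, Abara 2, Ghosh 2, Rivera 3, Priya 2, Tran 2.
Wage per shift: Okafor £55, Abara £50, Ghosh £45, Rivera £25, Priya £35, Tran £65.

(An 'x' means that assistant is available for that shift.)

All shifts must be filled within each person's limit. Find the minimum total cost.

£445

Picking the cheapest available assistant for each shift independently would cost £355, but that ignores the shift limits.
An optimal schedule: Wed-AM→Priya, Wed-PM→Abara, Thu-AM→Rivera, Thu-PM→Rivera, Fri-AM→Priya, Fri-PM→Rivera, Sat-AM→Abara, Sat-PM→Okafor, Sun-AM→Ghosh+Okafor, Sun-PM→Ghosh.
Total: 35 + 50 + 25 + 25 + 35 + 25 + 50 + 55 + 45 + 55 + 45 = £445.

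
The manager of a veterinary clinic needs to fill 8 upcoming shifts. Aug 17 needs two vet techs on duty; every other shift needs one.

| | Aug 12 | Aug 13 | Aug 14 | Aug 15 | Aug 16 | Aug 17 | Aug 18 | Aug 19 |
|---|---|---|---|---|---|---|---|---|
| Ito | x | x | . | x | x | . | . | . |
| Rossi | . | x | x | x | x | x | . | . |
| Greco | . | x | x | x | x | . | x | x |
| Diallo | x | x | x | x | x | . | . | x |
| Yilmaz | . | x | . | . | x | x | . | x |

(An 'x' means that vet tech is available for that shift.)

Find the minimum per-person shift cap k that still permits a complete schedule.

With 5 vet techs and 9 worker-slots to fill, someone must work at least ⌈9/5⌉ = 2 shifts, so k ≥ 2.
k = 2 works: Aug 12→Ito, Aug 13→Diallo, Aug 14→Rossi, Aug 15→Ito, Aug 16→Diallo, Aug 17→Rossi+Yilmaz, Aug 18→Greco, Aug 19→Greco.
Loads: Ito 2, Rossi 2, Greco 2, Diallo 2, Yilmaz 1 — all ≤ 2.

2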